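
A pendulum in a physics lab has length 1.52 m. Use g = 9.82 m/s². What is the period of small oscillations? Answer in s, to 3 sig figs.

T = 2π√(L/g) = 2π√(1.52/9.82) = 2π × 0.3934 = 2.47 s.

2.47 s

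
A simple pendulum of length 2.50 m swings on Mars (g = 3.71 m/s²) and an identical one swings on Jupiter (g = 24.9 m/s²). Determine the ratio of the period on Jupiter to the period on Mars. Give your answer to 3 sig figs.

0.386

T ∝ 1/√g, so T₂/T₁ = √(g₁/g₂) = √(3.71/24.9) = 0.386.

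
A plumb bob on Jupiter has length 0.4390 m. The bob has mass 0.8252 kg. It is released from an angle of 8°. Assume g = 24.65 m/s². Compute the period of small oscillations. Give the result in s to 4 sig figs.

0.8385 s

T = 2π√(L/g) = 2π√(0.4390/24.65) = 2π × 0.13345 = 0.8385 s.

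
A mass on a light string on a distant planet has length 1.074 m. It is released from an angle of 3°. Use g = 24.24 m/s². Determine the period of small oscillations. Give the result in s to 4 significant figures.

1.323 s

T = 2π√(L/g) = 2π√(1.074/24.24) = 2π × 0.21049 = 1.323 s.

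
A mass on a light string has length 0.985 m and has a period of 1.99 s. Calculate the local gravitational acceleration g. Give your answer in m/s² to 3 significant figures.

From T = 2π√(L/g), g = 4π²L/T² = 4π² × 0.985/1.990² = 9.82 m/s².

9.82 m/s²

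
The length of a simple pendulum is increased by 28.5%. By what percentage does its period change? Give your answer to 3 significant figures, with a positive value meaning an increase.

13.4%

T ∝ √L, so T'/T = √(1.285) = 1.134.
Percentage change in T = (1.134 − 1) × 100% = 13.4%.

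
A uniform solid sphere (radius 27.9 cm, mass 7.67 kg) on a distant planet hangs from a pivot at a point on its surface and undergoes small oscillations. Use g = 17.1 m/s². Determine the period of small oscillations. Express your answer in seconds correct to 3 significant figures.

I_cm = (2/5)mr² = 0.2388 kg·m². The pivot is at distance d = 0.279 m from the centre of mass.
By the parallel-axis theorem, I = I_cm + md² = 0.2388 + 0.5970 = 0.8359 kg·m².
T = 2π√(I/(mgd)) = 2π√(0.8359/(7.67 × 17.1 × 0.279)) = 0.950 s.

0.950 s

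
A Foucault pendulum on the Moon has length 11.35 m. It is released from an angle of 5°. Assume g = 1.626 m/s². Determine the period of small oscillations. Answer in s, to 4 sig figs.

T = 2π√(L/g) = 2π√(11.35/1.626) = 2π × 2.6420 = 16.60 s.

16.60 s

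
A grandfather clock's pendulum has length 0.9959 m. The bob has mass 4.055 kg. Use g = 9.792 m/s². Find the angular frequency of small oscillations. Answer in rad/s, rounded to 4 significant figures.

3.136 rad/s

ω = √(g/L) = √(9.792/0.9959) = 3.136 rad/s.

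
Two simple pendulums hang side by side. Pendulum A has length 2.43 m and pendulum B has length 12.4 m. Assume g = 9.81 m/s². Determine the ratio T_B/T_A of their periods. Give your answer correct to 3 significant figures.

2.26

T ∝ √L, so T_B/T_A = √(L_B/L_A) = √(12.4/2.43) = 2.26.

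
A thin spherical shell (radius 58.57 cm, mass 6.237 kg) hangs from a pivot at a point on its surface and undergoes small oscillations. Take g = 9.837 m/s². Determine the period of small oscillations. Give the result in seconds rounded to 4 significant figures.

I_cm = (2/3)mr² = 1.4264 kg·m². The pivot is at distance d = 0.5857 m from the centre of mass.
By the parallel-axis theorem, I = I_cm + md² = 1.4264 + 2.1396 = 3.5659 kg·m².
T = 2π√(I/(mgd)) = 2π√(3.5659/(6.237 × 9.837 × 0.5857)) = 1.979 s.

1.979 s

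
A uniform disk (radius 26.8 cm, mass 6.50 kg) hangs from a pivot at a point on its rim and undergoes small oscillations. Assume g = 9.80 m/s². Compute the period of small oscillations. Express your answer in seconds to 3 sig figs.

1.27 s

I_cm = ½mr² = 0.2334 kg·m². The pivot is at distance d = 0.268 m from the centre of mass.
By the parallel-axis theorem, I = I_cm + md² = 0.2334 + 0.4669 = 0.7003 kg·m².
T = 2π√(I/(mgd)) = 2π√(0.7003/(6.50 × 9.80 × 0.268)) = 1.27 s.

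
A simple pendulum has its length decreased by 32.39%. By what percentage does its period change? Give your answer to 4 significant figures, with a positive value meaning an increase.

-17.77%

T ∝ √L, so T'/T = √(0.67610) = 0.82225.
Percentage change in T = (0.82225 − 1) × 100% = -17.77%.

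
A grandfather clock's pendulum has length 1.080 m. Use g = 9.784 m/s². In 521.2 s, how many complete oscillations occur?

T = 2π√(L/g) = 2π√(1.080/9.784) = 2.0875 s.
Number of complete oscillations = ⌊521.2/2.0875⌋ = ⌊249.67⌋ = 249.

249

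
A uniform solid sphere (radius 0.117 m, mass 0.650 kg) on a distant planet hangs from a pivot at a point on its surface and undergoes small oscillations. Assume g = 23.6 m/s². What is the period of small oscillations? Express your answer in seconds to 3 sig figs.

0.523 s

I_cm = (2/5)mr² = 0.003559 kg·m². The pivot is at distance d = 0.117 m from the centre of mass.
By the parallel-axis theorem, I = I_cm + md² = 0.003559 + 0.008898 = 0.01246 kg·m².
T = 2π√(I/(mgd)) = 2π√(0.01246/(0.650 × 23.6 × 0.117)) = 0.523 s.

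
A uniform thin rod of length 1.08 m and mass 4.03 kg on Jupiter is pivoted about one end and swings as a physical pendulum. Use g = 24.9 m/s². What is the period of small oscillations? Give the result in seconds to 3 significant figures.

1.07 s

For a physical pendulum T = 2π√(I/(mgd)), with d = 0.5400 m from pivot to centre of mass.
I_cm = mL²/12 = 4.03 × 1.08²/12 = 0.3917 kg·m²; I = I_cm + md² = 0.3917 + 4.03 × 0.5400² = 1.567 kg·m².
T = 2π√(1.567/(4.03 × 24.9 × 0.5400)) = 1.07 s.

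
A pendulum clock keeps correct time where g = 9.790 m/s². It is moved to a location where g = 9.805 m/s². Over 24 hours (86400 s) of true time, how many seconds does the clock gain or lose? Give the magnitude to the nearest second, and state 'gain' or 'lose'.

gain 66 s

The clock's period scales as T ∝ 1/√g, so T'/T = √(9.790/9.805) = 0.999235.
In 86400 s of true time the clock registers 86400/0.999235 = 86466.2 s, so it gains 66 s.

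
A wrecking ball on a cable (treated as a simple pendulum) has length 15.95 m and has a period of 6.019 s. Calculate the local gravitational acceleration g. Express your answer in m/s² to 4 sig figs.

From T = 2π√(L/g), g = 4π²L/T² = 4π² × 15.95/6.0190² = 17.38 m/s².

17.38 m/s²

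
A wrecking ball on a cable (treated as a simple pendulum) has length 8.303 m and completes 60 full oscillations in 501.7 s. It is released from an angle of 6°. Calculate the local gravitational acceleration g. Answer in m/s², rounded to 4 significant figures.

T = 501.7/60 = 8.3617 s.
From T = 2π√(L/g), g = 4π²L/T² = 4π² × 8.303/8.3617² = 4.688 m/s².

4.688 m/s²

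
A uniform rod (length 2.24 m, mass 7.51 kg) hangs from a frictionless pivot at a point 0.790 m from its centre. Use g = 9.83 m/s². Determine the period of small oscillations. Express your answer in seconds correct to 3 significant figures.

For a physical pendulum T = 2π√(I/(mgd)), with d = 0.7900 m from pivot to centre of mass.
I_cm = mL²/12 = 7.51 × 2.24²/12 = 3.140 kg·m²; I = I_cm + md² = 3.140 + 7.51 × 0.7900² = 7.827 kg·m².
T = 2π√(7.827/(7.51 × 9.83 × 0.7900)) = 2.30 s.

2.30 s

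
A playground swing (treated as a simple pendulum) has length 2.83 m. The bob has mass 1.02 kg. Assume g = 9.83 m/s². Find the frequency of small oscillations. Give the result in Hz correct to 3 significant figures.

T = 2π√(L/g) = 2π√(2.83/9.83) = 3.371 s, so f = 1/T = 0.297 Hz.

0.297 Hz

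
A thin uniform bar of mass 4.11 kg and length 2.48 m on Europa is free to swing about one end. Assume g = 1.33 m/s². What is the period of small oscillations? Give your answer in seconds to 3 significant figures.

7.01 s

For a physical pendulum T = 2π√(I/(mgd)), with d = 1.240 m from pivot to centre of mass.
I_cm = mL²/12 = 4.11 × 2.48²/12 = 2.107 kg·m²; I = I_cm + md² = 2.107 + 4.11 × 1.240² = 8.426 kg·m².
T = 2π√(8.426/(4.11 × 1.33 × 1.240)) = 7.01 s.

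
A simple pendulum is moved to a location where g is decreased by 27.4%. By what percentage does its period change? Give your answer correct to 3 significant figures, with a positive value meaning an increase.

T ∝ 1/√g, so T'/T = 1/√(0.7260) = 1.174.
Percentage change in T = (1.174 − 1) × 100% = 17.4%.

17.4%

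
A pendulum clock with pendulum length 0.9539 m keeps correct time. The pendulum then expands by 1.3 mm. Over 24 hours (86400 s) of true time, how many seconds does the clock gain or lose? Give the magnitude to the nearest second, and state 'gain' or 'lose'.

lose 59 s

T ∝ √L, so T'/T = √(0.95520/0.9539) = 1.00068.
In 86400 s of true time the clock registers 86400/1.00068 = 86341.2 s, so it loses 59 s.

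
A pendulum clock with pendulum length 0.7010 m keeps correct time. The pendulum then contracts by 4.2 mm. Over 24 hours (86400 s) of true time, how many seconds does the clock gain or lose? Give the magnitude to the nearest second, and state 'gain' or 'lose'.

gain 260 s

T ∝ √L, so T'/T = √(0.69680/0.7010) = 0.997000.
In 86400 s of true time the clock registers 86400/0.997000 = 86660.0 s, so it gains 260 s.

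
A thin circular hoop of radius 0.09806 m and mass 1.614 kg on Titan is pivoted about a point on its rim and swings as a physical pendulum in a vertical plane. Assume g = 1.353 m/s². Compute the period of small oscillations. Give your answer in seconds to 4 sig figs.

2.392 s

I_cm = mr² = 0.015520 kg·m². The pivot is at distance d = 0.09806 m from the centre of mass.
By the parallel-axis theorem, I = I_cm + md² = 0.015520 + 0.015520 = 0.031040 kg·m².
T = 2π√(I/(mgd)) = 2π√(0.031040/(1.614 × 1.353 × 0.09806)) = 2.392 s.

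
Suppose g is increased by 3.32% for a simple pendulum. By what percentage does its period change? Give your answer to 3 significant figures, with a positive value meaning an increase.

-1.62%

T ∝ 1/√g, so T'/T = 1/√(1.033) = 0.9838.
Percentage change in T = (0.9838 − 1) × 100% = -1.62%.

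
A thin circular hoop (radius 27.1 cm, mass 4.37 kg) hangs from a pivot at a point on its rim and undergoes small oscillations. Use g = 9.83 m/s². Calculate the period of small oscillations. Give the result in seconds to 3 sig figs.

1.48 s

I_cm = mr² = 0.3209 kg·m². The pivot is at distance d = 0.271 m from the centre of mass.
By the parallel-axis theorem, I = I_cm + md² = 0.3209 + 0.3209 = 0.6419 kg·m².
T = 2π√(I/(mgd)) = 2π√(0.6419/(4.37 × 9.83 × 0.271)) = 1.48 s.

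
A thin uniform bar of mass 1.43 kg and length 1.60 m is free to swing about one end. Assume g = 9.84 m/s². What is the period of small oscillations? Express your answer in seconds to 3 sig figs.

For a physical pendulum T = 2π√(I/(mgd)), with d = 0.8000 m from pivot to centre of mass.
I_cm = mL²/12 = 1.43 × 1.60²/12 = 0.3051 kg·m²; I = I_cm + md² = 0.3051 + 1.43 × 0.8000² = 1.220 kg·m².
T = 2π√(1.220/(1.43 × 9.84 × 0.8000)) = 2.07 s.

2.07 s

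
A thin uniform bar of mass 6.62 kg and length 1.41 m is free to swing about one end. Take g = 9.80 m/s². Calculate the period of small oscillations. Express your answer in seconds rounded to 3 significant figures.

1.95 s

For a physical pendulum T = 2π√(I/(mgd)), with d = 0.7050 m from pivot to centre of mass.
I_cm = mL²/12 = 6.62 × 1.41²/12 = 1.097 kg·m²; I = I_cm + md² = 1.097 + 6.62 × 0.7050² = 4.387 kg·m².
T = 2π√(4.387/(6.62 × 9.80 × 0.7050)) = 1.95 s.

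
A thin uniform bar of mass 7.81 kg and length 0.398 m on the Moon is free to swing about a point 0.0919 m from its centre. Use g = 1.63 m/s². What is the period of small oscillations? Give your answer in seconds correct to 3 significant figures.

2.39 s

For a physical pendulum T = 2π√(I/(mgd)), with d = 0.09190 m from pivot to centre of mass.
I_cm = mL²/12 = 7.81 × 0.398²/12 = 0.1031 kg·m²; I = I_cm + md² = 0.1031 + 7.81 × 0.09190² = 0.1691 kg·m².
T = 2π√(0.1691/(7.81 × 1.63 × 0.09190)) = 2.39 s.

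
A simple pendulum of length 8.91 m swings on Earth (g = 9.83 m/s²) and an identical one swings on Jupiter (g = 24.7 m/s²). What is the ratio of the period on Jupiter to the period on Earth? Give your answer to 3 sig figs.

0.631

T ∝ 1/√g, so T₂/T₁ = √(g₁/g₂) = √(9.83/24.7) = 0.631.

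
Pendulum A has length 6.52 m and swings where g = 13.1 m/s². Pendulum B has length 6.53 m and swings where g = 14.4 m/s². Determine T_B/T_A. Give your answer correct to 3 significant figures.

0.955

T = 2π√(L/g), so T_B/T_A = √((L_B/g_B)/(L_A/g_A)) = √((6.53/14.4)/(6.52/13.1)) = 0.955.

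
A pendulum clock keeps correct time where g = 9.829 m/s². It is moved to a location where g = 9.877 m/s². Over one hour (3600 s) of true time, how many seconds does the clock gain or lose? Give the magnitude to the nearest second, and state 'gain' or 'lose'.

The clock's period scales as T ∝ 1/√g, so T'/T = √(9.829/9.877) = 0.997567.
In 3600 s of true time the clock registers 3600/0.997567 = 3608.8 s, so it gains 9 s.

gain 9 s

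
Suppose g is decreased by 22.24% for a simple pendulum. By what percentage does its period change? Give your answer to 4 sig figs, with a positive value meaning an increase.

T ∝ 1/√g, so T'/T = 1/√(0.77760) = 1.1340.
Percentage change in T = (1.1340 − 1) × 100% = 13.40%.

13.40%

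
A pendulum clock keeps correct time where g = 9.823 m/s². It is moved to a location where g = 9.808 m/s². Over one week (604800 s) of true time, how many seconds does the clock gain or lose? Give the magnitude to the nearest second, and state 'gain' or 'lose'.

lose 462 s

The clock's period scales as T ∝ 1/√g, so T'/T = √(9.823/9.808) = 1.00076.
In 604800 s of true time the clock registers 604800/1.00076 = 604338.1 s, so it loses 462 s.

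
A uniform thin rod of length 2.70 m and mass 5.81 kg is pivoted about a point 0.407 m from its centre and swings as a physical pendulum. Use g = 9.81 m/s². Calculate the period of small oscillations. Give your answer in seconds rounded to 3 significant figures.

For a physical pendulum T = 2π√(I/(mgd)), with d = 0.4070 m from pivot to centre of mass.
I_cm = mL²/12 = 5.81 × 2.70²/12 = 3.530 kg·m²; I = I_cm + md² = 3.530 + 5.81 × 0.4070² = 4.492 kg·m².
T = 2π√(4.492/(5.81 × 9.81 × 0.4070)) = 2.76 s.

2.76 s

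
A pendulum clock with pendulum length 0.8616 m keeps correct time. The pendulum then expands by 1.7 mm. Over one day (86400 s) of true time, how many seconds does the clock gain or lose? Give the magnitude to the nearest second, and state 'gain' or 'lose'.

T ∝ √L, so T'/T = √(0.86330/0.8616) = 1.00099.
In 86400 s of true time the clock registers 86400/1.00099 = 86314.9 s, so it loses 85 s.

lose 85 s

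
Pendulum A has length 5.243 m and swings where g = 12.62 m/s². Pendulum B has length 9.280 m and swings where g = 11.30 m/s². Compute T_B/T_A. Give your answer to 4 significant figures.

1.406

T = 2π√(L/g), so T_B/T_A = √((L_B/g_B)/(L_A/g_A)) = √((9.280/11.30)/(5.243/12.62)) = 1.406.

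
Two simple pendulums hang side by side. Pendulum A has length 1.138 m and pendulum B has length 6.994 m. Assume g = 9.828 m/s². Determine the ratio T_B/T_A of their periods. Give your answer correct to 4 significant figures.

T ∝ √L, so T_B/T_A = √(L_B/L_A) = √(6.994/1.138) = 2.479.

2.479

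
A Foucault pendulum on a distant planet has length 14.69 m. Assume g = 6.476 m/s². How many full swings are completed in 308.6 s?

T = 2π√(L/g) = 2π√(14.69/6.476) = 9.4632 s.
Number of complete oscillations = ⌊308.6/9.4632⌋ = ⌊32.611⌋ = 32.

32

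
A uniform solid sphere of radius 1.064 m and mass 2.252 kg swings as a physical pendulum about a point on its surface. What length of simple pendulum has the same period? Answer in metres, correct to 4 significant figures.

The equivalent simple-pendulum length is L_eq = I/(md), where I is about the pivot and d = 1.0640 m.
I_cm = (2/5)mR² = 1.0198 kg·m², so I = I_cm + md² = 1.0198 + 2.5495 = 3.5693 kg·m².
L_eq = 3.5693/(2.252 × 1.0640) = 1.490 m.

1.490 m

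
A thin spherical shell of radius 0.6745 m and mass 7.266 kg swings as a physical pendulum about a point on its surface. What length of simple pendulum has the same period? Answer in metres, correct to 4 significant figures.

The equivalent simple-pendulum length is L_eq = I/(md), where I is about the pivot and d = 0.67450 m.
I_cm = (2/3)mR² = 2.2038 kg·m², so I = I_cm + md² = 2.2038 + 3.3057 = 5.5094 kg·m².
L_eq = 5.5094/(7.266 × 0.67450) = 1.124 m.

1.124 m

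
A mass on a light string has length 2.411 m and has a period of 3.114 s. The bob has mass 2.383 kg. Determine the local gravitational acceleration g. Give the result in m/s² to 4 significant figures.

From T = 2π√(L/g), g = 4π²L/T² = 4π² × 2.411/3.1140² = 9.816 m/s².

9.816 m/s²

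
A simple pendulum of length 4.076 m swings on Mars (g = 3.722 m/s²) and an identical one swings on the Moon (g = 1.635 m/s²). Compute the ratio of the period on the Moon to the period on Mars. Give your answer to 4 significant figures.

1.509

T ∝ 1/√g, so T₂/T₁ = √(g₁/g₂) = √(3.722/1.635) = 1.509.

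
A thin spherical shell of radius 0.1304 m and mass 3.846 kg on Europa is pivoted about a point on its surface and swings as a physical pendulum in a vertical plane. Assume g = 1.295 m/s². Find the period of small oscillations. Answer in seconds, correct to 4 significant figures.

I_cm = (2/3)mr² = 0.043599 kg·m². The pivot is at distance d = 0.1304 m from the centre of mass.
By the parallel-axis theorem, I = I_cm + md² = 0.043599 + 0.065398 = 0.10900 kg·m².
T = 2π√(I/(mgd)) = 2π√(0.10900/(3.846 × 1.295 × 0.1304)) = 2.574 s.

2.574 s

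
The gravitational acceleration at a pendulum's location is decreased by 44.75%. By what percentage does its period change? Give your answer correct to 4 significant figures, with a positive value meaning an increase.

34.53%

T ∝ 1/√g, so T'/T = 1/√(0.55250) = 1.3453.
Percentage change in T = (1.3453 − 1) × 100% = 34.53%.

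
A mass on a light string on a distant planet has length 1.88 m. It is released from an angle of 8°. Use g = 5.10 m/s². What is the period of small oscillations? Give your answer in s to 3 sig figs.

3.81 s

T = 2π√(L/g) = 2π√(1.88/5.10) = 2π × 0.6071 = 3.81 s.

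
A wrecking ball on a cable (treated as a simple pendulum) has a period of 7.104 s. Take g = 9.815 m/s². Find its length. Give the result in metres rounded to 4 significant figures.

12.55 m

From T = 2π√(L/g), L = gT²/(4π²) = 9.815 × 7.1040²/(4π²) = 12.55 m.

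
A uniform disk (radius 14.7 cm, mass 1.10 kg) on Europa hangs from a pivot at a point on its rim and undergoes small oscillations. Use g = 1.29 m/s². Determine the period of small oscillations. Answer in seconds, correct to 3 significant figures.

I_cm = ½mr² = 0.01188 kg·m². The pivot is at distance d = 0.147 m from the centre of mass.
By the parallel-axis theorem, I = I_cm + md² = 0.01188 + 0.02377 = 0.03565 kg·m².
T = 2π√(I/(mgd)) = 2π√(0.03565/(1.10 × 1.29 × 0.147)) = 2.60 s.

2.60 s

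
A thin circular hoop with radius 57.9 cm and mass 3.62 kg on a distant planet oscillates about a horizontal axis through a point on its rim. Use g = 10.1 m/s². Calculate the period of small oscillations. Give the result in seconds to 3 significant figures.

2.13 s

I_cm = mr² = 1.214 kg·m². The pivot is at distance d = 0.579 m from the centre of mass.
By the parallel-axis theorem, I = I_cm + md² = 1.214 + 1.214 = 2.427 kg·m².
T = 2π√(I/(mgd)) = 2π√(2.427/(3.62 × 10.1 × 0.579)) = 2.13 s.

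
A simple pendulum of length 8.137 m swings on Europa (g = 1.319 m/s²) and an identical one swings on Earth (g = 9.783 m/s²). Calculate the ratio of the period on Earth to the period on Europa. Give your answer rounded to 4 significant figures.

T ∝ 1/√g, so T₂/T₁ = √(g₁/g₂) = √(1.319/9.783) = 0.3672.

0.3672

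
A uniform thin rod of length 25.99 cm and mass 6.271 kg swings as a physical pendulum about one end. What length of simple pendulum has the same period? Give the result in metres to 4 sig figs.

The equivalent simple-pendulum length is L_eq = I/(md), where I is about the pivot and d = 0.12995 m.
I_cm = (1/12)mL² = 0.035299 kg·m², so I = I_cm + md² = 0.035299 + 0.10590 = 0.14120 kg·m².
L_eq = 0.14120/(6.271 × 0.12995) = 0.1733 m.

0.1733 m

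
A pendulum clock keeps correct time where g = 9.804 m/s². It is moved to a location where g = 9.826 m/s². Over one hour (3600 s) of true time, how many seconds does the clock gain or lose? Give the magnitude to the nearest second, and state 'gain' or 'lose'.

The clock's period scales as T ∝ 1/√g, so T'/T = √(9.804/9.826) = 0.998880.
In 3600 s of true time the clock registers 3600/0.998880 = 3604.0 s, so it gains 4 s.

gain 4 s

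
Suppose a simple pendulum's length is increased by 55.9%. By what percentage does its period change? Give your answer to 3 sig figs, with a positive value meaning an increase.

T ∝ √L, so T'/T = √(1.559) = 1.249.
Percentage change in T = (1.249 − 1) × 100% = 24.9%.

24.9%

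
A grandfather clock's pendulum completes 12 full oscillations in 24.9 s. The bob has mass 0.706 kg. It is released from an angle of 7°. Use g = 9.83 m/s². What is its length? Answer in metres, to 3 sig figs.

T = 24.9/12 = 2.075 s.
From T = 2π√(L/g), L = gT²/(4π²) = 9.83 × 2.075²/(4π²) = 1.07 m.

1.07 m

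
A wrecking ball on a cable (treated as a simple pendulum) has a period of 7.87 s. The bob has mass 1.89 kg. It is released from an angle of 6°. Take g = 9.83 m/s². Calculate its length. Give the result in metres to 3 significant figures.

From T = 2π√(L/g), L = gT²/(4π²) = 9.83 × 7.870²/(4π²) = 15.4 m.

15.4 m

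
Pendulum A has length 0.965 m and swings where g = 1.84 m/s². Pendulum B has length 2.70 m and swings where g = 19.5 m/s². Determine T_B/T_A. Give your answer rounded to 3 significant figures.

0.514

T = 2π√(L/g), so T_B/T_A = √((L_B/g_B)/(L_A/g_A)) = √((2.70/19.5)/(0.965/1.84)) = 0.514.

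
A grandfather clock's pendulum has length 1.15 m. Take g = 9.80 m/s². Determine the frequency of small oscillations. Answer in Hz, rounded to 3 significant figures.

0.465 Hz

T = 2π√(L/g) = 2π√(1.15/9.80) = 2.152 s, so f = 1/T = 0.465 Hz.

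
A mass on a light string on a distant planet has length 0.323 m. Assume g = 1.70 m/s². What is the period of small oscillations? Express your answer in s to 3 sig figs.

2.74 s

T = 2π√(L/g) = 2π√(0.323/1.70) = 2π × 0.4359 = 2.74 s.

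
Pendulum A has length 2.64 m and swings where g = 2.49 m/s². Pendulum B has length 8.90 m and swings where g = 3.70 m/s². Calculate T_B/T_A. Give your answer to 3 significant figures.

1.51

T = 2π√(L/g), so T_B/T_A = √((L_B/g_B)/(L_A/g_A)) = √((8.90/3.70)/(2.64/2.49)) = 1.51.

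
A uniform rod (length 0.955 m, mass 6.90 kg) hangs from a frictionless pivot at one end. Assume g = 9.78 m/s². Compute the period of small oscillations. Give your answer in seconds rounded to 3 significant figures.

1.60 s

For a physical pendulum T = 2π√(I/(mgd)), with d = 0.4775 m from pivot to centre of mass.
I_cm = mL²/12 = 6.90 × 0.955²/12 = 0.5244 kg·m²; I = I_cm + md² = 0.5244 + 6.90 × 0.4775² = 2.098 kg·m².
T = 2π√(2.098/(6.90 × 9.78 × 0.4775)) = 1.60 s.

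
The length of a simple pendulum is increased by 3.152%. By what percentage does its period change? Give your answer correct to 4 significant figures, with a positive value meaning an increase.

1.564%

T ∝ √L, so T'/T = √(1.0315) = 1.0156.
Percentage change in T = (1.0156 − 1) × 100% = 1.564%.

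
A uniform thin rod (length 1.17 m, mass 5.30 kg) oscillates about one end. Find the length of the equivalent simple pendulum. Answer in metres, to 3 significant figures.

0.780 m

The equivalent simple-pendulum length is L_eq = I/(md), where I is about the pivot and d = 0.5850 m.
I_cm = (1/12)mL² = 0.6046 kg·m², so I = I_cm + md² = 0.6046 + 1.814 = 2.418 kg·m².
L_eq = 2.418/(5.30 × 0.5850) = 0.780 m.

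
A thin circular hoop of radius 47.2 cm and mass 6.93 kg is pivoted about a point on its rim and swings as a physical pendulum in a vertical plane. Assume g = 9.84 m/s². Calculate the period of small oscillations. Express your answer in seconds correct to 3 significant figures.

I_cm = mr² = 1.544 kg·m². The pivot is at distance d = 0.472 m from the centre of mass.
By the parallel-axis theorem, I = I_cm + md² = 1.544 + 1.544 = 3.088 kg·m².
T = 2π√(I/(mgd)) = 2π√(3.088/(6.93 × 9.84 × 0.472)) = 1.95 s.

1.95 s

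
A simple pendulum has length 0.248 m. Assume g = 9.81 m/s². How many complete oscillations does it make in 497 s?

T = 2π√(L/g) = 2π√(0.248/9.81) = 0.9990 s.
Number of complete oscillations = ⌊497/0.9990⌋ = ⌊497.5⌋ = 497.

497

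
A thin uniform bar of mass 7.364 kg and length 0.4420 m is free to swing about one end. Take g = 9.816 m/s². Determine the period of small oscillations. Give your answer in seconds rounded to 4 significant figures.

For a physical pendulum T = 2π√(I/(mgd)), with d = 0.22100 m from pivot to centre of mass.
I_cm = mL²/12 = 7.364 × 0.4420²/12 = 0.11989 kg·m²; I = I_cm + md² = 0.11989 + 7.364 × 0.22100² = 0.47955 kg·m².
T = 2π√(0.47955/(7.364 × 9.816 × 0.22100)) = 1.089 s.

1.089 s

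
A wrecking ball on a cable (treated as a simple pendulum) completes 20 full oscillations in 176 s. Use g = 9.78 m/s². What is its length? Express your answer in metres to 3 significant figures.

19.2 m

T = 176/20 = 8.800 s.
From T = 2π√(L/g), L = gT²/(4π²) = 9.78 × 8.800²/(4π²) = 19.2 m.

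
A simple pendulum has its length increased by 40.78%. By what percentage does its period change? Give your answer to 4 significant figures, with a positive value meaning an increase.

T ∝ √L, so T'/T = √(1.4078) = 1.1865.
Percentage change in T = (1.1865 − 1) × 100% = 18.65%.

18.65%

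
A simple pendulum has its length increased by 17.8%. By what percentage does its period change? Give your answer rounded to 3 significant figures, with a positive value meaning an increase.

T ∝ √L, so T'/T = √(1.178) = 1.085.
Percentage change in T = (1.085 − 1) × 100% = 8.54%.

8.54%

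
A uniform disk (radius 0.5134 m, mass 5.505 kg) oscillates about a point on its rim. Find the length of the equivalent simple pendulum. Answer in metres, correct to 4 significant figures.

0.7701 m

The equivalent simple-pendulum length is L_eq = I/(md), where I is about the pivot and d = 0.51340 m.
I_cm = ½mR² = 0.72550 kg·m², so I = I_cm + md² = 0.72550 + 1.4510 = 2.1765 kg·m².
L_eq = 2.1765/(5.505 × 0.51340) = 0.7701 m.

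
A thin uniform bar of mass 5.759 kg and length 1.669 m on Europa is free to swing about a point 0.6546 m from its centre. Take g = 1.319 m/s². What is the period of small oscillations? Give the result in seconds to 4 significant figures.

5.496 s

For a physical pendulum T = 2π√(I/(mgd)), with d = 0.65460 m from pivot to centre of mass.
I_cm = mL²/12 = 5.759 × 1.669²/12 = 1.3368 kg·m²; I = I_cm + md² = 1.3368 + 5.759 × 0.65460² = 3.8046 kg·m².
T = 2π√(3.8046/(5.759 × 1.319 × 0.65460)) = 5.496 s.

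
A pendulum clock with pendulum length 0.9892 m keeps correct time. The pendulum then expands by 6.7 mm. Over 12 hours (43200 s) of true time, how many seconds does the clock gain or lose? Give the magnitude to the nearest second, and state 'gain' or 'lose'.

T ∝ √L, so T'/T = √(0.99590/0.9892) = 1.00338.
In 43200 s of true time the clock registers 43200/1.00338 = 43054.4 s, so it loses 146 s.

lose 146 s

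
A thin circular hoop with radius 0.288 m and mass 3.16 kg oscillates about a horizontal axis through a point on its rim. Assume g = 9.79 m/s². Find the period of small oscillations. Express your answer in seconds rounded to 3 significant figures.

I_cm = mr² = 0.2621 kg·m². The pivot is at distance d = 0.288 m from the centre of mass.
By the parallel-axis theorem, I = I_cm + md² = 0.2621 + 0.2621 = 0.5242 kg·m².
T = 2π√(I/(mgd)) = 2π√(0.5242/(3.16 × 9.79 × 0.288)) = 1.52 s.

1.52 s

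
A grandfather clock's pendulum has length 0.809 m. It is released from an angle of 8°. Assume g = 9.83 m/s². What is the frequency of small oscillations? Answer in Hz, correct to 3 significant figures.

0.555 Hz

T = 2π√(L/g) = 2π√(0.809/9.83) = 1.803 s, so f = 1/T = 0.555 Hz.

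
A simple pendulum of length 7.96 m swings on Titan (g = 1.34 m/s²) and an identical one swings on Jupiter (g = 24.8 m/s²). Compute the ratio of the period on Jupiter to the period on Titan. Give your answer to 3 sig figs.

0.232

T ∝ 1/√g, so T₂/T₁ = √(g₁/g₂) = √(1.34/24.8) = 0.232.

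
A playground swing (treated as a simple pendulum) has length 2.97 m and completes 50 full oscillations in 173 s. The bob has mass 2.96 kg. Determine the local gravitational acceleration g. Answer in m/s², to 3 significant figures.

9.79 m/s²

T = 173/50 = 3.460 s.
From T = 2π√(L/g), g = 4π²L/T² = 4π² × 2.97/3.460² = 9.79 m/s².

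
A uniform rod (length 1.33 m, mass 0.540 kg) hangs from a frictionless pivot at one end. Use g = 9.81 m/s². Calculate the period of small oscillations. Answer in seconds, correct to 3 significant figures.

For a physical pendulum T = 2π√(I/(mgd)), with d = 0.6650 m from pivot to centre of mass.
I_cm = mL²/12 = 0.540 × 1.33²/12 = 0.07960 kg·m²; I = I_cm + md² = 0.07960 + 0.540 × 0.6650² = 0.3184 kg·m².
T = 2π√(0.3184/(0.540 × 9.81 × 0.6650)) = 1.89 s.

1.89 s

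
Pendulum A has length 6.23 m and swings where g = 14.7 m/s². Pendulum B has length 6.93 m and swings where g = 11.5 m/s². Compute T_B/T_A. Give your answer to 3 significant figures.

T = 2π√(L/g), so T_B/T_A = √((L_B/g_B)/(L_A/g_A)) = √((6.93/11.5)/(6.23/14.7)) = 1.19.

1.19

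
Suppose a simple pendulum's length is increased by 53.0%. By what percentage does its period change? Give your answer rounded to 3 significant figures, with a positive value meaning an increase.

23.7%

T ∝ √L, so T'/T = √(1.530) = 1.237.
Percentage change in T = (1.237 − 1) × 100% = 23.7%.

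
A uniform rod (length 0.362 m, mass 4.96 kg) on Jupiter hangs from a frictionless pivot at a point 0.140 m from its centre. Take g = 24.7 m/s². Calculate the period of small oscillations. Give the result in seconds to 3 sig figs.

0.590 s

For a physical pendulum T = 2π√(I/(mgd)), with d = 0.1400 m from pivot to centre of mass.
I_cm = mL²/12 = 4.96 × 0.362²/12 = 0.05416 kg·m²; I = I_cm + md² = 0.05416 + 4.96 × 0.1400² = 0.1514 kg·m².
T = 2π√(0.1514/(4.96 × 24.7 × 0.1400)) = 0.590 s.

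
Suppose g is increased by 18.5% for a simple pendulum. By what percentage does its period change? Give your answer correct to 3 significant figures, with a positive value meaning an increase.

T ∝ 1/√g, so T'/T = 1/√(1.185) = 0.9186.
Percentage change in T = (0.9186 − 1) × 100% = -8.14%.

-8.14%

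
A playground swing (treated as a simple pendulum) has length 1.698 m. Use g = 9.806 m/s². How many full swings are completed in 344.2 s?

T = 2π√(L/g) = 2π√(1.698/9.806) = 2.6146 s.
Number of complete oscillations = ⌊344.2/2.6146⌋ = ⌊131.65⌋ = 131.

131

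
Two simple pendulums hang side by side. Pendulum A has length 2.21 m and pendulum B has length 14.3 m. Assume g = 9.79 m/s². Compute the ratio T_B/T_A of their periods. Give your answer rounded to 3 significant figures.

2.54

T ∝ √L, so T_B/T_A = √(L_B/L_A) = √(14.3/2.21) = 2.54.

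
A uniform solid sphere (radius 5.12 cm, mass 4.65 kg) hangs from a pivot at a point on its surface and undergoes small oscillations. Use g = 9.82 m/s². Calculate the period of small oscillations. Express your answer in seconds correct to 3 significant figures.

0.537 s

I_cm = (2/5)mr² = 0.004876 kg·m². The pivot is at distance d = 0.0512 m from the centre of mass.
By the parallel-axis theorem, I = I_cm + md² = 0.004876 + 0.01219 = 0.01707 kg·m².
T = 2π√(I/(mgd)) = 2π√(0.01707/(4.65 × 9.82 × 0.0512)) = 0.537 s.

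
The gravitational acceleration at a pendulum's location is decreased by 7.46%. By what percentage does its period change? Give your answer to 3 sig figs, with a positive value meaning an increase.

T ∝ 1/√g, so T'/T = 1/√(0.9254) = 1.040.
Percentage change in T = (1.040 − 1) × 100% = 3.95%.

3.95%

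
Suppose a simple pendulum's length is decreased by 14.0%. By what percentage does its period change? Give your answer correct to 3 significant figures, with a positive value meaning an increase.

T ∝ √L, so T'/T = √(0.8600) = 0.9274.
Percentage change in T = (0.9274 − 1) × 100% = -7.26%.

-7.26%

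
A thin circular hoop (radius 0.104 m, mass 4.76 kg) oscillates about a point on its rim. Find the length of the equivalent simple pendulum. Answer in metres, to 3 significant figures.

0.208 m

The equivalent simple-pendulum length is L_eq = I/(md), where I is about the pivot and d = 0.1040 m.
I_cm = mR² = 0.05148 kg·m², so I = I_cm + md² = 0.05148 + 0.05148 = 0.1030 kg·m².
L_eq = 0.1030/(4.76 × 0.1040) = 0.208 m.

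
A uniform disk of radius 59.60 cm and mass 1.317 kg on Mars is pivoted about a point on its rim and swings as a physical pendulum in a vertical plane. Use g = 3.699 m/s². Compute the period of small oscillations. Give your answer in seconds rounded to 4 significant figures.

I_cm = ½mr² = 0.23391 kg·m². The pivot is at distance d = 0.5960 m from the centre of mass.
By the parallel-axis theorem, I = I_cm + md² = 0.23391 + 0.46782 = 0.70173 kg·m².
T = 2π√(I/(mgd)) = 2π√(0.70173/(1.317 × 3.699 × 0.5960)) = 3.089 s.

3.089 s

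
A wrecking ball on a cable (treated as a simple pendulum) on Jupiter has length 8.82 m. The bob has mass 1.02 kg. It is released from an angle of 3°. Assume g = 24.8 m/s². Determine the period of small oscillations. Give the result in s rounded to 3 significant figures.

T = 2π√(L/g) = 2π√(8.82/24.8) = 2π × 0.5964 = 3.75 s.

3.75 s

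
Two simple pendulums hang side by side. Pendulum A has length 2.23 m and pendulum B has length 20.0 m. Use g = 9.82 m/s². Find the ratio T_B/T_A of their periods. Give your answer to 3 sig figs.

2.99

T ∝ √L, so T_B/T_A = √(L_B/L_A) = √(20.0/2.23) = 2.99.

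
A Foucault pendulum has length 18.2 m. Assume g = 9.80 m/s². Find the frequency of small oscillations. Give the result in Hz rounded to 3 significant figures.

0.117 Hz

T = 2π√(L/g) = 2π√(18.2/9.80) = 8.563 s, so f = 1/T = 0.117 Hz.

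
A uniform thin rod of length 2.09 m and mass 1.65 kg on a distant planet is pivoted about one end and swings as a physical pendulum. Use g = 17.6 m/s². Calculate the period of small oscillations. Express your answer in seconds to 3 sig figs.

For a physical pendulum T = 2π√(I/(mgd)), with d = 1.045 m from pivot to centre of mass.
I_cm = mL²/12 = 1.65 × 2.09²/12 = 0.6006 kg·m²; I = I_cm + md² = 0.6006 + 1.65 × 1.045² = 2.402 kg·m².
T = 2π√(2.402/(1.65 × 17.6 × 1.045)) = 1.77 s.

1.77 s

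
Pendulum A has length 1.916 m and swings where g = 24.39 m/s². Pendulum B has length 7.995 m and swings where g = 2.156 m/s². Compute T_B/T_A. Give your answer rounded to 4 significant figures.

T = 2π√(L/g), so T_B/T_A = √((L_B/g_B)/(L_A/g_A)) = √((7.995/2.156)/(1.916/24.39)) = 6.871.

6.871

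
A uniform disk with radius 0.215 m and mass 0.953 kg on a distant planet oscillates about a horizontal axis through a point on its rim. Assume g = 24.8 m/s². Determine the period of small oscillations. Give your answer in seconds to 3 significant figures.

I_cm = ½mr² = 0.02203 kg·m². The pivot is at distance d = 0.215 m from the centre of mass.
By the parallel-axis theorem, I = I_cm + md² = 0.02203 + 0.04405 = 0.06608 kg·m².
T = 2π√(I/(mgd)) = 2π√(0.06608/(0.953 × 24.8 × 0.215)) = 0.717 s.

0.717 s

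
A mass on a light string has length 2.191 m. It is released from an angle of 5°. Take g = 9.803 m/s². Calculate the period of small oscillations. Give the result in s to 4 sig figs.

T = 2π√(L/g) = 2π√(2.191/9.803) = 2π × 0.47276 = 2.970 s.

2.970 s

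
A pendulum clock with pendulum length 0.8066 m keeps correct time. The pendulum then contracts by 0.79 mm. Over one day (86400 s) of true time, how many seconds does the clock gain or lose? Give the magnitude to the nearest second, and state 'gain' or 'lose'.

gain 42 s

T ∝ √L, so T'/T = √(0.80581/0.8066) = 0.999510.
In 86400 s of true time the clock registers 86400/0.999510 = 86442.3 s, so it gains 42 s.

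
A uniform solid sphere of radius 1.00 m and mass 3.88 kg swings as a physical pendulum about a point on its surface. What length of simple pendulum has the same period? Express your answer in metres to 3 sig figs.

The equivalent simple-pendulum length is L_eq = I/(md), where I is about the pivot and d = 1.000 m.
I_cm = (2/5)mR² = 1.552 kg·m², so I = I_cm + md² = 1.552 + 3.880 = 5.432 kg·m².
L_eq = 5.432/(3.88 × 1.000) = 1.40 m.

1.40 m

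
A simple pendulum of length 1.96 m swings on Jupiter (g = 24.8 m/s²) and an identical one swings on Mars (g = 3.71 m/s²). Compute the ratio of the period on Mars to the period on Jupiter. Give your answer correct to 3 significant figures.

2.59

T ∝ 1/√g, so T₂/T₁ = √(g₁/g₂) = √(24.8/3.71) = 2.59.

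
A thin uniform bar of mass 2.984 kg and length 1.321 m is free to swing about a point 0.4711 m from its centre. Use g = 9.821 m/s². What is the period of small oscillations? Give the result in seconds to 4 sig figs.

1.770 s

For a physical pendulum T = 2π√(I/(mgd)), with d = 0.47110 m from pivot to centre of mass.
I_cm = mL²/12 = 2.984 × 1.321²/12 = 0.43393 kg·m²; I = I_cm + md² = 0.43393 + 2.984 × 0.47110² = 1.0962 kg·m².
T = 2π√(1.0962/(2.984 × 9.821 × 0.47110)) = 1.770 s.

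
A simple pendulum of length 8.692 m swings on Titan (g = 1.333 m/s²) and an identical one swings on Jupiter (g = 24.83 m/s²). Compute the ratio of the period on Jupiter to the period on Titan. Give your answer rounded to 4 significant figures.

T ∝ 1/√g, so T₂/T₁ = √(g₁/g₂) = √(1.333/24.83) = 0.2317.

0.2317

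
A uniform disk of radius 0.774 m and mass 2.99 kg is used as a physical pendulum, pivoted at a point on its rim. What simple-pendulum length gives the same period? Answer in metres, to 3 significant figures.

1.16 m

The equivalent simple-pendulum length is L_eq = I/(md), where I is about the pivot and d = 0.7740 m.
I_cm = ½mR² = 0.8956 kg·m², so I = I_cm + md² = 0.8956 + 1.791 = 2.687 kg·m².
L_eq = 2.687/(2.99 × 0.7740) = 1.16 m.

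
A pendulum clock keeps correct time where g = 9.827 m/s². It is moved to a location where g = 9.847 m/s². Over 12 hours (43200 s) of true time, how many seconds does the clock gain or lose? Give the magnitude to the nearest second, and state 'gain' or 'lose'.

The clock's period scales as T ∝ 1/√g, so T'/T = √(9.827/9.847) = 0.998984.
In 43200 s of true time the clock registers 43200/0.998984 = 43243.9 s, so it gains 44 s.

gain 44 s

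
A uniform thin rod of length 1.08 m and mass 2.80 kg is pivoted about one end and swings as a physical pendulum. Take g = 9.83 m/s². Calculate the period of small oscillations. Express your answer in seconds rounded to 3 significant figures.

1.70 s

For a physical pendulum T = 2π√(I/(mgd)), with d = 0.5400 m from pivot to centre of mass.
I_cm = mL²/12 = 2.80 × 1.08²/12 = 0.2722 kg·m²; I = I_cm + md² = 0.2722 + 2.80 × 0.5400² = 1.089 kg·m².
T = 2π√(1.089/(2.80 × 9.83 × 0.5400)) = 1.70 s.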